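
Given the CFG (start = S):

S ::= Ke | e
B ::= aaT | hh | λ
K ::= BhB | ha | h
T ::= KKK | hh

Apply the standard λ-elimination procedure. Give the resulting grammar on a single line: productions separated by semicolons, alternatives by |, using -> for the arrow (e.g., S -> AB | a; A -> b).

S -> e | Ke; B -> hh | aaT; K -> h | Bh | hB | ha | BhB; T -> hh | KKK

Nullable set: {B}.
Drop B -> λ.
K -> BhB: B, B nullable, giving Bh | BhB | h | hB.
Unchanged (no nullable symbols): S -> Ke; S -> e; B -> aaT; B -> hh; K -> h; K -> ha; T -> KKK; T -> hh.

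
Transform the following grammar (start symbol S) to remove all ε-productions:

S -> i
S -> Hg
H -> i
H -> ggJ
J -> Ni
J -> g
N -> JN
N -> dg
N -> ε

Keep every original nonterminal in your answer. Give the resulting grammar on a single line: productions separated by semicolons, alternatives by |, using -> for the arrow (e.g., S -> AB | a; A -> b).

S -> i | Hg; H -> i | ggJ; J -> g | i | Ni; N -> J | JN | dg

Nullable set: {N}.
J -> Ni: N nullable, giving Ni | i.
Drop N -> ε.
N -> JN: N nullable, giving J | JN.
Unchanged (no nullable symbols): S -> Hg; S -> i; H -> ggJ; H -> i; J -> g; N -> dg.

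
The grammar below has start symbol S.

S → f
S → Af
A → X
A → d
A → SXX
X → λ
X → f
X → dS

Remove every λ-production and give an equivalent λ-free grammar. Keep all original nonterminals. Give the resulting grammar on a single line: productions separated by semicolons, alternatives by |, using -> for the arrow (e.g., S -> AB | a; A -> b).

Nullable set: {A, X}.
S -> Af: A nullable, giving Af | f.
A -> SXX: X, X nullable, giving S | SX | SXX.
A -> X: X nullable, giving X.
Drop X -> λ.
Unchanged (no nullable symbols): S -> f; A -> d; X -> dS; X -> f.

S -> f | Af; A -> S | X | d | SX | SXX; X -> f | dS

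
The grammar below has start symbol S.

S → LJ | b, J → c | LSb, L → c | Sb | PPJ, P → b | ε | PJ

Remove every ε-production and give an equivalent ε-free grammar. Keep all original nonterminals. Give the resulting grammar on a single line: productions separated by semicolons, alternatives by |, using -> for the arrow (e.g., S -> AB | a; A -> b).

S -> b | LJ; J -> c | LSb; L -> J | c | PJ | Sb | PPJ; P -> J | b | PJ

Nullable set: {P}.
L -> PPJ: P, P nullable, giving J | PJ | PPJ.
Drop P -> ε.
P -> PJ: P nullable, giving J | PJ.
Unchanged (no nullable symbols): S -> LJ; S -> b; J -> LSb; J -> c; L -> Sb; L -> c; P -> b.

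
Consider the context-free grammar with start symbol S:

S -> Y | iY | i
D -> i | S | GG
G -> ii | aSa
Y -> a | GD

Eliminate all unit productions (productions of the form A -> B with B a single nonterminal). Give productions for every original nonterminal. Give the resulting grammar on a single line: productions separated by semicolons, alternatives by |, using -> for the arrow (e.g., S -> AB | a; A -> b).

S -> a | i | GD | iY; D -> a | i | GD | GG | iY; G -> ii | aSa; Y -> a | GD

Unit productions: D->S, S->Y.
Unit pairs (A ⇒* B via units): (D,S), (D,Y), (S,Y).
S: inherits non-unit rules of {S, Y} → GD | a | i | iY.
D: inherits non-unit rules of {D, S, Y} → GD | GG | a | i | iY.
G: inherits non-unit rules of {G} → aSa | ii.
Y: inherits non-unit rules of {Y} → GD | a.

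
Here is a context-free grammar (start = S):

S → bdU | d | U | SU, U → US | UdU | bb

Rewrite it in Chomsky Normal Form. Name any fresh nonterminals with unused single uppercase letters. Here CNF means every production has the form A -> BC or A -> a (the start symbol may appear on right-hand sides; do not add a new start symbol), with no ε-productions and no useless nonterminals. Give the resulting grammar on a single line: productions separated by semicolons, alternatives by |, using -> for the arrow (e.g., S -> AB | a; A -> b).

No ε-productions.
After unit-elimination: S -> d | SU | US | bb | UdU | bdU; U -> US | bb | UdU.
TERM: introduce B -> b, A -> d and substitute in every rule of length ≥2.
BIN: S -> BAU becomes S -> BC, C -> AU; S -> UAU becomes S -> UD, D -> AU; U -> UAU becomes U -> UE, E -> AU.

S -> d | BB | BC | SU | UD | US; A -> d; B -> b; C -> AU; D -> AU; E -> AU; U -> BB | UE | US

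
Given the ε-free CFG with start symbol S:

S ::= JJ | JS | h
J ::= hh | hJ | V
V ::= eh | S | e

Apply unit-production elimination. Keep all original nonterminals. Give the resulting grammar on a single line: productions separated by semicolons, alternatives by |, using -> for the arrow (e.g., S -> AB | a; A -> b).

Unit productions: J->V, V->S.
Unit pairs (A ⇒* B via units): (J,S), (J,V), (V,S).
S: inherits non-unit rules of {S} → JJ | JS | h.
J: inherits non-unit rules of {J, S, V} → JJ | JS | e | eh | h | hJ | hh.
V: inherits non-unit rules of {S, V} → JJ | JS | e | eh | h.

S -> h | JJ | JS; J -> e | h | JJ | JS | eh | hJ | hh; V -> e | h | JJ | JS | eh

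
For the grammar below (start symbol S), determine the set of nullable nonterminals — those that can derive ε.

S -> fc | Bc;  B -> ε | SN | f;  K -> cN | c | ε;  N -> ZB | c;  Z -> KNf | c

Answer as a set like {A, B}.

Directly nullable (have an ε-rule): {B, K}.
Not nullable: N, S, Z — each has a terminal in every rule's right-hand side or depends on a non-nullable symbol.

{B, K}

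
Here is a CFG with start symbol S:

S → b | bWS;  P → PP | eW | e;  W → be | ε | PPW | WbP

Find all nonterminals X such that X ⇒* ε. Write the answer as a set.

{W}

Directly nullable (have an ε-rule): {W}.
Not nullable: P, S — each has a terminal in every rule's right-hand side or depends on a non-nullable symbol.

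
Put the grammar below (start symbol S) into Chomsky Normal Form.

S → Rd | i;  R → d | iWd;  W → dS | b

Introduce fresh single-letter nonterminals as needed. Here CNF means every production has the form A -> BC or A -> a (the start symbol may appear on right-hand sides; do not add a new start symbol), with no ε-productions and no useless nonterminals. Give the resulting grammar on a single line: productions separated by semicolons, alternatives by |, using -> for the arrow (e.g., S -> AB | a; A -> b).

No ε-productions.
No unit productions to eliminate.
TERM: introduce B -> d, A -> i and substitute in every rule of length ≥2.
BIN: R -> AWB becomes R -> AC, C -> WB.

S -> i | RB; A -> i; B -> d; C -> WB; R -> d | AC; W -> b | BS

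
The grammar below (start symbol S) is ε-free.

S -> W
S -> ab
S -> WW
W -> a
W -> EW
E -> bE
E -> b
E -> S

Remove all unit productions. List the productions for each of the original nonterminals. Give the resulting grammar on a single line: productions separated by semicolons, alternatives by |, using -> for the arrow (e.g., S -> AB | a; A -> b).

S -> a | EW | WW | ab; E -> a | b | EW | WW | ab | bE; W -> a | EW

Unit productions: E->S, S->W.
Unit pairs (A ⇒* B via units): (E,S), (E,W), (S,W).
S: inherits non-unit rules of {S, W} → EW | WW | a | ab.
E: inherits non-unit rules of {E, S, W} → EW | WW | a | ab | b | bE.
W: inherits non-unit rules of {W} → EW | a.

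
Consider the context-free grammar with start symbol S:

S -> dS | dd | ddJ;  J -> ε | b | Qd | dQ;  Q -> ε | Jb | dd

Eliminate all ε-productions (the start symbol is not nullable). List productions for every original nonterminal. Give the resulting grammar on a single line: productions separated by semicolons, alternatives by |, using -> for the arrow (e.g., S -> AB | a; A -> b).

S -> dS | dd | ddJ; J -> b | d | Qd | dQ; Q -> b | Jb | dd

Nullable set: {J, Q}.
S -> ddJ: J nullable, giving dd | ddJ.
Drop J -> ε.
J -> Qd: Q nullable, giving Qd | d.
J -> dQ: Q nullable, giving d | dQ.
Drop Q -> ε.
Q -> Jb: J nullable, giving Jb | b.
Unchanged (no nullable symbols): S -> dS; S -> dd; J -> b; Q -> dd.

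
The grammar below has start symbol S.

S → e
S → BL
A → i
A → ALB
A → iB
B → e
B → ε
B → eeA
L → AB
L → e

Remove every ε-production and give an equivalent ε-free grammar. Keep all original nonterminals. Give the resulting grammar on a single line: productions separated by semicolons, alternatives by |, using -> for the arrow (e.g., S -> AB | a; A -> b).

Nullable set: {B}.
S -> BL: B nullable, giving BL | L.
A -> ALB: B nullable, giving AL | ALB.
A -> iB: B nullable, giving i | iB.
Drop B -> ε.
L -> AB: B nullable, giving A | AB.
Unchanged (no nullable symbols): S -> e; A -> i; B -> e; B -> eeA; L -> e.

S -> L | e | BL; A -> i | AL | iB | ALB; B -> e | eeA; L -> A | e | AB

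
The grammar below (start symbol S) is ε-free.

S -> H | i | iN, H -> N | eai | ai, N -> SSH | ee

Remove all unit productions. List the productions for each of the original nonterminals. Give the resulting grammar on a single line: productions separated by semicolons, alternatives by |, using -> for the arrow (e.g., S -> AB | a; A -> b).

S -> i | ai | ee | iN | SSH | eai; H -> ai | ee | SSH | eai; N -> ee | SSH

Unit productions: H->N, S->H.
Unit pairs (A ⇒* B via units): (H,N), (S,H), (S,N).
S: inherits non-unit rules of {H, N, S} → SSH | ai | eai | ee | i | iN.
H: inherits non-unit rules of {H, N} → SSH | ai | eai | ee.
N: inherits non-unit rules of {N} → SSH | ee.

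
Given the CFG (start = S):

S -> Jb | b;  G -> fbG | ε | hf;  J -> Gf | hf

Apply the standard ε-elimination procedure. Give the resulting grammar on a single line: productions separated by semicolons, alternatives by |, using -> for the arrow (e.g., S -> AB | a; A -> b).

Nullable set: {G}.
Drop G -> ε.
G -> fbG: G nullable, giving fb | fbG.
J -> Gf: G nullable, giving Gf | f.
Unchanged (no nullable symbols): S -> Jb; S -> b; G -> hf; J -> hf.

S -> b | Jb; G -> fb | hf | fbG; J -> f | Gf | hf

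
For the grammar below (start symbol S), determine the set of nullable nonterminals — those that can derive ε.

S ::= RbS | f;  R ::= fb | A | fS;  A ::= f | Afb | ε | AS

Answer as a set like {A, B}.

{A, R}

Directly nullable (have an ε-rule): {A}.
R is nullable via R -> A (every symbol on the right is already known nullable).
Not nullable: S — each has a terminal in every rule's right-hand side or depends on a non-nullable symbol.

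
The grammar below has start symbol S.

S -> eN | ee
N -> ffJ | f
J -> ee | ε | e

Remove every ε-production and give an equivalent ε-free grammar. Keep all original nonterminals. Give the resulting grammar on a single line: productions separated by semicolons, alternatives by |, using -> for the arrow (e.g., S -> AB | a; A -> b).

S -> eN | ee; J -> e | ee; N -> f | ff | ffJ

Nullable set: {J}.
Drop J -> ε.
N -> ffJ: J nullable, giving ff | ffJ.
Unchanged (no nullable symbols): S -> eN; S -> ee; J -> e; J -> ee; N -> f.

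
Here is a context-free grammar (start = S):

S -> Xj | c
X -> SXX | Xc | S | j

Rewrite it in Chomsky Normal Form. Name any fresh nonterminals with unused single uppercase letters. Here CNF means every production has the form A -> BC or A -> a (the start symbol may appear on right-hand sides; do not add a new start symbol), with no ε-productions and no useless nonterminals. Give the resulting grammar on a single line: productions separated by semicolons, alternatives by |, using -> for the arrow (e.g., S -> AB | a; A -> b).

S -> c | XA; A -> j; B -> c; C -> XX; X -> c | j | SC | XA | XB

No ε-productions.
After unit-elimination: S -> c | Xj; X -> c | j | Xc | Xj | SXX.
TERM: introduce B -> c, A -> j and substitute in every rule of length ≥2.
BIN: X -> SXX becomes X -> SC, C -> XX.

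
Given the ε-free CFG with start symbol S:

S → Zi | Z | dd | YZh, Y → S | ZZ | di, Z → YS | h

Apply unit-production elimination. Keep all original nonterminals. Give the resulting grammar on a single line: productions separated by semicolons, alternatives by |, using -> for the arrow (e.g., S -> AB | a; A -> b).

S -> h | YS | Zi | dd | YZh; Y -> h | YS | ZZ | Zi | dd | di | YZh; Z -> h | YS

Unit productions: S->Z, Y->S.
Unit pairs (A ⇒* B via units): (S,Z), (Y,S), (Y,Z).
S: inherits non-unit rules of {S, Z} → YS | YZh | Zi | dd | h.
Y: inherits non-unit rules of {S, Y, Z} → YS | YZh | ZZ | Zi | dd | di | h.
Z: inherits non-unit rules of {Z} → YS | h.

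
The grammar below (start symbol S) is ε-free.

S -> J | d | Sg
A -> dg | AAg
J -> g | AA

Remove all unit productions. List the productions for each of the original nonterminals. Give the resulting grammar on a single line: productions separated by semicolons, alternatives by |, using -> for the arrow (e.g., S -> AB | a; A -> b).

Unit productions: S->J.
Unit pairs (A ⇒* B via units): (S,J).
S: inherits non-unit rules of {J, S} → AA | Sg | d | g.
A: inherits non-unit rules of {A} → AAg | dg.
J: inherits non-unit rules of {J} → AA | g.

S -> d | g | AA | Sg; A -> dg | AAg; J -> g | AA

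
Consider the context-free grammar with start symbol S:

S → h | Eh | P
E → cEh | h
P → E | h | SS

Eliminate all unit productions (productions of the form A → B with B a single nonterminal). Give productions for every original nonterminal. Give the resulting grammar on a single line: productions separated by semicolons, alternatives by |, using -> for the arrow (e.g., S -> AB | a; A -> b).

Unit productions: P->E, S->P.
Unit pairs (A ⇒* B via units): (P,E), (S,E), (S,P).
S: inherits non-unit rules of {E, P, S} → Eh | SS | cEh | h.
E: inherits non-unit rules of {E} → cEh | h.
P: inherits non-unit rules of {E, P} → SS | cEh | h.

S -> h | Eh | SS | cEh; E -> h | cEh; P -> h | SS | cEh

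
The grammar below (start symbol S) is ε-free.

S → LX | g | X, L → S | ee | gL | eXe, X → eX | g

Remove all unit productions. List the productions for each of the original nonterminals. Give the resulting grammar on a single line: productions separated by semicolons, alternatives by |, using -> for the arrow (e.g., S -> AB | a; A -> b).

S -> g | LX | eX; L -> g | LX | eX | ee | gL | eXe; X -> g | eX

Unit productions: L->S, S->X.
Unit pairs (A ⇒* B via units): (L,S), (L,X), (S,X).
S: inherits non-unit rules of {S, X} → LX | eX | g.
L: inherits non-unit rules of {L, S, X} → LX | eX | eXe | ee | g | gL.
X: inherits non-unit rules of {X} → eX | g.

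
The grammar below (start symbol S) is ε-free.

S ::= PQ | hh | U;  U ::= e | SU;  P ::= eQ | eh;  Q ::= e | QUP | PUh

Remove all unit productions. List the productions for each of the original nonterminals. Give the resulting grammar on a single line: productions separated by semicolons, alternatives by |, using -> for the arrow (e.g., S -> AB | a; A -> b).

Unit productions: S->U.
Unit pairs (A ⇒* B via units): (S,U).
S: inherits non-unit rules of {S, U} → PQ | SU | e | hh.
P: inherits non-unit rules of {P} → eQ | eh.
Q: inherits non-unit rules of {Q} → PUh | QUP | e.
U: inherits non-unit rules of {U} → SU | e.

S -> e | PQ | SU | hh; P -> eQ | eh; Q -> e | PUh | QUP; U -> e | SU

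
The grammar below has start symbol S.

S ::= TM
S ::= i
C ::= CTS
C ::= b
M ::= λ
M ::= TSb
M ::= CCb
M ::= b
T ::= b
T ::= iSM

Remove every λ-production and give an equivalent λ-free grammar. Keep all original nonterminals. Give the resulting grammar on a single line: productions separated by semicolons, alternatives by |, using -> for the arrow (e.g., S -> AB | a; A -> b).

S -> T | i | TM; C -> b | CTS; M -> b | CCb | TSb; T -> b | iS | iSM

Nullable set: {M}.
S -> TM: M nullable, giving T | TM.
Drop M -> λ.
T -> iSM: M nullable, giving iS | iSM.
Unchanged (no nullable symbols): S -> i; C -> CTS; C -> b; M -> CCb; M -> TSb; M -> b; T -> b.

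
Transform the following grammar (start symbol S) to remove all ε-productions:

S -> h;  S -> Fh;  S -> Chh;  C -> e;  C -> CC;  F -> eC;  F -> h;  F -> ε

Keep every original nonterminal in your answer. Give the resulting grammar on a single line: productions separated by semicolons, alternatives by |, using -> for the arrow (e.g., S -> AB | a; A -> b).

S -> h | Fh | Chh; C -> e | CC; F -> h | eC

Nullable set: {F}.
S -> Fh: F nullable, giving Fh | h.
Drop F -> ε.
Unchanged (no nullable symbols): S -> Chh; S -> h; C -> CC; C -> e; F -> eC; F -> h.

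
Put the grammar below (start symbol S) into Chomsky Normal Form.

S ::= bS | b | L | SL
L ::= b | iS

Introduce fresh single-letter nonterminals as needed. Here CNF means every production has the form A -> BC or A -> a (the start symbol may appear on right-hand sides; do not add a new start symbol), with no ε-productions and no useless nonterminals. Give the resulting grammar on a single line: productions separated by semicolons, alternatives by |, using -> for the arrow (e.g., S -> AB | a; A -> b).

No ε-productions.
After unit-elimination: S -> b | SL | bS | iS; L -> b | iS.
TERM: introduce B -> b, A -> i and substitute in every rule of length ≥2.

S -> b | AS | BS | SL; A -> i; B -> b; L -> b | AS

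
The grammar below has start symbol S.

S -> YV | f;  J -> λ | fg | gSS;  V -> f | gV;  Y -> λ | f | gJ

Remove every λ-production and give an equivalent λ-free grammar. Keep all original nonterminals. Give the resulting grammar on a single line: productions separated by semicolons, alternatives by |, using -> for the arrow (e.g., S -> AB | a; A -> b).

Nullable set: {J, Y}.
S -> YV: Y nullable, giving V | YV.
Drop J -> λ.
Drop Y -> λ.
Y -> gJ: J nullable, giving g | gJ.
Unchanged (no nullable symbols): S -> f; J -> fg; J -> gSS; V -> f; V -> gV; Y -> f.

S -> V | f | YV; J -> fg | gSS; V -> f | gV; Y -> f | g | gJ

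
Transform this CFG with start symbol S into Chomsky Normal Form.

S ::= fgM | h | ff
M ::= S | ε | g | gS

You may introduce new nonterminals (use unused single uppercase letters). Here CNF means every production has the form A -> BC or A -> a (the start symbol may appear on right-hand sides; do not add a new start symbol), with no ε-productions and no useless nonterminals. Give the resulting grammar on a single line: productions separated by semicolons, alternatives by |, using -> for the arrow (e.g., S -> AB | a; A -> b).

S -> h | AA | AB | AD; A -> f; B -> g; C -> BM; D -> BM; M -> g | h | AA | AB | AC | BS

Nullable: {M}; after ε-elimination: S -> h | ff | fg | fgM; M -> S | g | gS.
After unit-elimination: S -> h | ff | fg | fgM; M -> g | h | ff | fg | gS | fgM.
TERM: introduce A -> f, B -> g and substitute in every rule of length ≥2.
BIN: M -> ABM becomes M -> AC, C -> BM; S -> ABM becomes S -> AD, D -> BM.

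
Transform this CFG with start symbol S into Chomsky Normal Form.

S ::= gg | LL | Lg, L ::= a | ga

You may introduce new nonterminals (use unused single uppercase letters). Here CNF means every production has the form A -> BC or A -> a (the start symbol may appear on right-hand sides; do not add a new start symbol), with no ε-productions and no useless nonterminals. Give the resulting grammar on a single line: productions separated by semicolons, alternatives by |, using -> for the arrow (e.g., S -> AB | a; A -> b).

No ε-productions.
No unit productions to eliminate.
TERM: introduce B -> a, A -> g and substitute in every rule of length ≥2.

S -> AA | LA | LL; A -> g; B -> a; L -> a | AB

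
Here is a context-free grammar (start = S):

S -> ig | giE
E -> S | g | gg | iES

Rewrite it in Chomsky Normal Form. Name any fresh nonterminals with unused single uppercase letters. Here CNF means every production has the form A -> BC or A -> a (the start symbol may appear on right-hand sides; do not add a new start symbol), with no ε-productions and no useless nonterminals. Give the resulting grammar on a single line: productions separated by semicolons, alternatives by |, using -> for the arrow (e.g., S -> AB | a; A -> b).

No ε-productions.
After unit-elimination: S -> ig | giE; E -> g | gg | ig | giE | iES.
TERM: introduce A -> g, B -> i and substitute in every rule of length ≥2.
BIN: E -> ABE becomes E -> AC, C -> BE; E -> BES becomes E -> BD, D -> ES; S -> ABE becomes S -> AF, F -> BE.

S -> AF | BA; A -> g; B -> i; C -> BE; D -> ES; E -> g | AA | AC | BA | BD; F -> BE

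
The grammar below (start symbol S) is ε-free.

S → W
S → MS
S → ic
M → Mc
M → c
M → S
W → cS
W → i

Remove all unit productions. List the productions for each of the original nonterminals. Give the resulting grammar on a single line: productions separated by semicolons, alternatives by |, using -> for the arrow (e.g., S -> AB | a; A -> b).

S -> i | MS | cS | ic; M -> c | i | MS | Mc | cS | ic; W -> i | cS

Unit productions: M->S, S->W.
Unit pairs (A ⇒* B via units): (M,S), (M,W), (S,W).
S: inherits non-unit rules of {S, W} → MS | cS | i | ic.
M: inherits non-unit rules of {M, S, W} → MS | Mc | c | cS | i | ic.
W: inherits non-unit rules of {W} → cS | i.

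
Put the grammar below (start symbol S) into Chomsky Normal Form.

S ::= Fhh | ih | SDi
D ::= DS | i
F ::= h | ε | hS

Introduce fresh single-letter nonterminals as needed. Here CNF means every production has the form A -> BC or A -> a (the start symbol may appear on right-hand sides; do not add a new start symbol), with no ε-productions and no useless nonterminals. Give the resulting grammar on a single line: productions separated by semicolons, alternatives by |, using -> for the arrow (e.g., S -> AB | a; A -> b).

S -> AA | BA | FC | SE; A -> h; B -> i; C -> AA; D -> i | DS; E -> DB; F -> h | AS

Nullable: {F}; after ε-elimination: S -> hh | ih | Fhh | SDi; D -> i | DS; F -> h | hS.
No unit productions to eliminate.
TERM: introduce A -> h, B -> i and substitute in every rule of length ≥2.
BIN: S -> FAA becomes S -> FC, C -> AA; S -> SDB becomes S -> SE, E -> DB.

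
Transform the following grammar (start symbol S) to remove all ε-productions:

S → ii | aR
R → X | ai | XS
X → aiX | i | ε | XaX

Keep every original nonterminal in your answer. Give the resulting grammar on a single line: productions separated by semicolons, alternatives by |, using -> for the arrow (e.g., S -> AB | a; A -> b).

Nullable set: {R, X}.
S -> aR: R nullable, giving a | aR.
R -> X: X nullable, giving X.
R -> XS: X nullable, giving S | XS.
Drop X -> ε.
X -> XaX: X, X nullable, giving Xa | XaX | a | aX.
X -> aiX: X nullable, giving ai | aiX.
Unchanged (no nullable symbols): S -> ii; R -> ai; X -> i.

S -> a | aR | ii; R -> S | X | XS | ai; X -> a | i | Xa | aX | ai | XaX | aiX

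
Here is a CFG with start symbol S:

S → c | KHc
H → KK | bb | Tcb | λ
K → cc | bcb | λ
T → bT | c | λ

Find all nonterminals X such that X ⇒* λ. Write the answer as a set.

Directly nullable (have an ε-rule): {H, K, T}.
Not nullable: S — each has a terminal in every rule's right-hand side or depends on a non-nullable symbol.

{H, K, T}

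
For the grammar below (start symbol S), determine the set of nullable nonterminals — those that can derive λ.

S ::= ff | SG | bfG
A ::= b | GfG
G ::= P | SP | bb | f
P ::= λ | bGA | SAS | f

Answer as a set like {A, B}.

Directly nullable (have an ε-rule): {P}.
G is nullable via G -> P (every symbol on the right is already known nullable).
Not nullable: A, S — each has a terminal in every rule's right-hand side or depends on a non-nullable symbol.

{G, P}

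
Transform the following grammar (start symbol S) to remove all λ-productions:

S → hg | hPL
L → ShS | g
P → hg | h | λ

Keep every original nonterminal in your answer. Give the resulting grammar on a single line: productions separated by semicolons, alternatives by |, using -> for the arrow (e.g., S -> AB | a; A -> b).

S -> hL | hg | hPL; L -> g | ShS; P -> h | hg

Nullable set: {P}.
S -> hPL: P nullable, giving hL | hPL.
Drop P -> λ.
Unchanged (no nullable symbols): S -> hg; L -> ShS; L -> g; P -> h; P -> hg.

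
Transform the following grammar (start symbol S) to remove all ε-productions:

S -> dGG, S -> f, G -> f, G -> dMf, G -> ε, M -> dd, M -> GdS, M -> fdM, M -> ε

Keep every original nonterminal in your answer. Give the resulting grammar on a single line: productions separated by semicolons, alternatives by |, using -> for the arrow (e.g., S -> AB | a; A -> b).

S -> d | f | dG | dGG; G -> f | df | dMf; M -> dS | dd | fd | GdS | fdM

Nullable set: {G, M}.
S -> dGG: G, G nullable, giving d | dG | dGG.
Drop G -> ε.
G -> dMf: M nullable, giving dMf | df.
Drop M -> ε.
M -> GdS: G nullable, giving GdS | dS.
M -> fdM: M nullable, giving fd | fdM.
Unchanged (no nullable symbols): S -> f; G -> f; M -> dd.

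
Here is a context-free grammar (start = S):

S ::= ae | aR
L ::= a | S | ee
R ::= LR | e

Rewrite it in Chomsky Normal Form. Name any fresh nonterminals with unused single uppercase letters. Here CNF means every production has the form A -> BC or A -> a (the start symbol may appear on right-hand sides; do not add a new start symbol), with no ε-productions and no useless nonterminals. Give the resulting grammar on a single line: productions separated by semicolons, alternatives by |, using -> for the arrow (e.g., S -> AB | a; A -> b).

No ε-productions.
After unit-elimination: S -> aR | ae; L -> a | aR | ae | ee; R -> e | LR.
TERM: introduce A -> a, B -> e and substitute in every rule of length ≥2.

S -> AB | AR; A -> a; B -> e; L -> a | AB | AR | BB; R -> e | LR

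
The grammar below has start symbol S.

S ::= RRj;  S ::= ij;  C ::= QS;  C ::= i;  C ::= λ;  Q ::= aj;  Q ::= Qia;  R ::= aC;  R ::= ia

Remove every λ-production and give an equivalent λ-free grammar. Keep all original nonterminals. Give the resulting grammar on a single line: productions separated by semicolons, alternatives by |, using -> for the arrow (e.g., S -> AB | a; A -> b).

Nullable set: {C}.
Drop C -> λ.
R -> aC: C nullable, giving a | aC.
Unchanged (no nullable symbols): S -> RRj; S -> ij; C -> QS; C -> i; Q -> Qia; Q -> aj; R -> ia.

S -> ij | RRj; C -> i | QS; Q -> aj | Qia; R -> a | aC | ia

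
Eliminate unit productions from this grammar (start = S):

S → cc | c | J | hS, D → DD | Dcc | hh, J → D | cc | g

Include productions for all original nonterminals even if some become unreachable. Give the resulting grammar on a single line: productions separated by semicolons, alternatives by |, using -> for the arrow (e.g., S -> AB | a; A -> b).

S -> c | g | DD | cc | hS | hh | Dcc; D -> DD | hh | Dcc; J -> g | DD | cc | hh | Dcc

Unit productions: J->D, S->J.
Unit pairs (A ⇒* B via units): (J,D), (S,D), (S,J).
S: inherits non-unit rules of {D, J, S} → DD | Dcc | c | cc | g | hS | hh.
D: inherits non-unit rules of {D} → DD | Dcc | hh.
J: inherits non-unit rules of {D, J} → DD | Dcc | cc | g | hh.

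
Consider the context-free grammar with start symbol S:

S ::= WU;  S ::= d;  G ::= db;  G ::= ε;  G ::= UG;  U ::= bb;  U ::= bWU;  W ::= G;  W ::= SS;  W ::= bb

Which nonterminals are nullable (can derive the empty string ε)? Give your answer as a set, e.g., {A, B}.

{G, W}

Directly nullable (have an ε-rule): {G}.
W is nullable via W -> G (every symbol on the right is already known nullable).
Not nullable: S, U — each has a terminal in every rule's right-hand side or depends on a non-nullable symbol.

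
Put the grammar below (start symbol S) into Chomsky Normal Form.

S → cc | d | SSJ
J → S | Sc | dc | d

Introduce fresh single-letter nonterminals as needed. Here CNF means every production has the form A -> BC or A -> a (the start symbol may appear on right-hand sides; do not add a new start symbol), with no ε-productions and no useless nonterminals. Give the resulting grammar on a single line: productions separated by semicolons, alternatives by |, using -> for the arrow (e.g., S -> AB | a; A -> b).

S -> d | AA | SD; A -> c; B -> d; C -> SJ; D -> SJ; J -> d | AA | BA | SA | SC

No ε-productions.
After unit-elimination: S -> d | cc | SSJ; J -> d | Sc | cc | dc | SSJ.
TERM: introduce A -> c, B -> d and substitute in every rule of length ≥2.
BIN: J -> SSJ becomes J -> SC, C -> SJ; S -> SSJ becomes S -> SD, D -> SJ.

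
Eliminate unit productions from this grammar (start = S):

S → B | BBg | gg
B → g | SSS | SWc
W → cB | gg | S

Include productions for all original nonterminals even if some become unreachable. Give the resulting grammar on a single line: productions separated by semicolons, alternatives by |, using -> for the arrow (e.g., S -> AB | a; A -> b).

S -> g | gg | BBg | SSS | SWc; B -> g | SSS | SWc; W -> g | cB | gg | BBg | SSS | SWc

Unit productions: S->B, W->S.
Unit pairs (A ⇒* B via units): (S,B), (W,B), (W,S).
S: inherits non-unit rules of {B, S} → BBg | SSS | SWc | g | gg.
B: inherits non-unit rules of {B} → SSS | SWc | g.
W: inherits non-unit rules of {B, S, W} → BBg | SSS | SWc | cB | g | gg.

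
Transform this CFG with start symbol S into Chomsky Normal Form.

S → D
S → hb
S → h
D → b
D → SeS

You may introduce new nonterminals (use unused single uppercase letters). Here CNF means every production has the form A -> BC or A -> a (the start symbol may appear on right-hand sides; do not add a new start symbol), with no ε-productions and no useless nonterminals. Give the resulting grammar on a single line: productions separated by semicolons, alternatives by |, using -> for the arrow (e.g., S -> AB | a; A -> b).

No ε-productions.
After unit-elimination: S -> b | h | hb | SeS; D -> b | SeS.
TERM: introduce C -> b, A -> e, B -> h and substitute in every rule of length ≥2.
BIN: D -> SAS becomes D -> SE, E -> AS; S -> SAS becomes S -> SF, F -> AS.
Drop unreachable/unproductive: D.

S -> b | h | BC | SF; A -> e; B -> h; C -> b; F -> AS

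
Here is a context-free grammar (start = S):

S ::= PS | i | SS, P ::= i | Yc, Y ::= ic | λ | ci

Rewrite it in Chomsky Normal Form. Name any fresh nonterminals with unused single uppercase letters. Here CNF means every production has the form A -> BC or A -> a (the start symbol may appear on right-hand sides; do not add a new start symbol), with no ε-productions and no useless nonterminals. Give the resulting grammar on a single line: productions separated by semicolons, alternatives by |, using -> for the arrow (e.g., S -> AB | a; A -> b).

Nullable: {Y}; after ε-elimination: S -> i | PS | SS; P -> c | i | Yc; Y -> ci | ic.
No unit productions to eliminate.
TERM: introduce A -> c, B -> i and substitute in every rule of length ≥2.

S -> i | PS | SS; A -> c; B -> i; P -> c | i | YA; Y -> AB | BA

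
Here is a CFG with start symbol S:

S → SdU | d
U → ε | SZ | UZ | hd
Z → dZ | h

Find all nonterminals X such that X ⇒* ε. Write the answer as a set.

Directly nullable (have an ε-rule): {U}.
Not nullable: S, Z — each has a terminal in every rule's right-hand side or depends on a non-nullable symbol.

{U}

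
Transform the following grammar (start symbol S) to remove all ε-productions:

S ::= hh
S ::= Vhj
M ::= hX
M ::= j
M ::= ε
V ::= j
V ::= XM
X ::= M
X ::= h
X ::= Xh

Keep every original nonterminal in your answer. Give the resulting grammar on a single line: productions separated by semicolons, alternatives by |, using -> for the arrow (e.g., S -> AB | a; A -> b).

Nullable set: {M, V, X}.
S -> Vhj: V nullable, giving Vhj | hj.
Drop M -> ε.
M -> hX: X nullable, giving h | hX.
V -> XM: X, M nullable, giving M | X | XM.
X -> M: M nullable, giving M.
X -> Xh: X nullable, giving Xh | h.
Unchanged (no nullable symbols): S -> hh; M -> j; V -> j; X -> h.

S -> hh | hj | Vhj; M -> h | j | hX; V -> M | X | j | XM; X -> M | h | Xh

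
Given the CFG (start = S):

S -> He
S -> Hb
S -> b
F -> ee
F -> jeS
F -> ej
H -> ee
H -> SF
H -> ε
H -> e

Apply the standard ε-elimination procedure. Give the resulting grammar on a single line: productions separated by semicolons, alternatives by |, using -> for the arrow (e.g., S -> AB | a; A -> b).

Nullable set: {H}.
S -> Hb: H nullable, giving Hb | b.
S -> He: H nullable, giving He | e.
Drop H -> ε.
Unchanged (no nullable symbols): S -> b; F -> ee; F -> ej; F -> jeS; H -> SF; H -> e; H -> ee.

S -> b | e | Hb | He; F -> ee | ej | jeS; H -> e | SF | ee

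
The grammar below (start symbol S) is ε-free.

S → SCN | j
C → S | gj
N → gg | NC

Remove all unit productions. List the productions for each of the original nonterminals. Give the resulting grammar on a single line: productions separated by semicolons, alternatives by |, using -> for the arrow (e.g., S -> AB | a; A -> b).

Unit productions: C->S.
Unit pairs (A ⇒* B via units): (C,S).
S: inherits non-unit rules of {S} → SCN | j.
C: inherits non-unit rules of {C, S} → SCN | gj | j.
N: inherits non-unit rules of {N} → NC | gg.

S -> j | SCN; C -> j | gj | SCN; N -> NC | gg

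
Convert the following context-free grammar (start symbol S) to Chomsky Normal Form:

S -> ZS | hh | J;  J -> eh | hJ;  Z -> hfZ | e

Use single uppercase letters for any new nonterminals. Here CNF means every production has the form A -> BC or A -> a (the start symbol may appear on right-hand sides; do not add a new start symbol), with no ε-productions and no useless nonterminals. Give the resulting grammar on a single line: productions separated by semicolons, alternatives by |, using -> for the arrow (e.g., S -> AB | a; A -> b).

No ε-productions.
After unit-elimination: S -> ZS | eh | hJ | hh; J -> eh | hJ; Z -> e | hfZ.
TERM: introduce A -> e, C -> f, B -> h and substitute in every rule of length ≥2.
BIN: Z -> BCZ becomes Z -> BD, D -> CZ.

S -> AB | BB | BJ | ZS; A -> e; B -> h; C -> f; D -> CZ; J -> AB | BJ; Z -> e | BD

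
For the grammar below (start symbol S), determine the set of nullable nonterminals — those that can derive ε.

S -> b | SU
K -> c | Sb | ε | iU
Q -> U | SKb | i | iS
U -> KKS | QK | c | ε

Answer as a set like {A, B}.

Directly nullable (have an ε-rule): {K, U}.
Q is nullable via Q -> U (every symbol on the right is already known nullable).
Not nullable: S — each has a terminal in every rule's right-hand side or depends on a non-nullable symbol.

{K, Q, U}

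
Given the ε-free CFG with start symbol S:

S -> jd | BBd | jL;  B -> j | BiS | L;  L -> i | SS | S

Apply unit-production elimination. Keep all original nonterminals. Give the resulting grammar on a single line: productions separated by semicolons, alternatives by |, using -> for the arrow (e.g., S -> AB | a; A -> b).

S -> jL | jd | BBd; B -> i | j | SS | jL | jd | BBd | BiS; L -> i | SS | jL | jd | BBd

Unit productions: B->L, L->S.
Unit pairs (A ⇒* B via units): (B,L), (B,S), (L,S).
S: inherits non-unit rules of {S} → BBd | jL | jd.
B: inherits non-unit rules of {B, L, S} → BBd | BiS | SS | i | j | jL | jd.
L: inherits non-unit rules of {L, S} → BBd | SS | i | jL | jd.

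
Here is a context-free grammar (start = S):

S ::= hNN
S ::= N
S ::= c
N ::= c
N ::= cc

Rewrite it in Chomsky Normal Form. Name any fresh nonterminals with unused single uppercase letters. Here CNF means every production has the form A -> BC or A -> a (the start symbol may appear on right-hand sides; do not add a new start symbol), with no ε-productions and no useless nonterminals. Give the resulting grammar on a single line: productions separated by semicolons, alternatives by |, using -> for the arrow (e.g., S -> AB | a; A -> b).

S -> c | AA | BC; A -> c; B -> h; C -> NN; N -> c | AA

No ε-productions.
After unit-elimination: S -> c | cc | hNN; N -> c | cc.
TERM: introduce A -> c, B -> h and substitute in every rule of length ≥2.
BIN: S -> BNN becomes S -> BC, C -> NN.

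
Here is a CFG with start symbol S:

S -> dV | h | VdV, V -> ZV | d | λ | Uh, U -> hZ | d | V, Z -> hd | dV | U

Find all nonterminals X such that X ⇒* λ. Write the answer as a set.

Directly nullable (have an ε-rule): {V}.
U is nullable via U -> V (every symbol on the right is already known nullable).
Z is nullable via Z -> U (every symbol on the right is already known nullable).
Not nullable: S — each has a terminal in every rule's right-hand side or depends on a non-nullable symbol.

{U, V, Z}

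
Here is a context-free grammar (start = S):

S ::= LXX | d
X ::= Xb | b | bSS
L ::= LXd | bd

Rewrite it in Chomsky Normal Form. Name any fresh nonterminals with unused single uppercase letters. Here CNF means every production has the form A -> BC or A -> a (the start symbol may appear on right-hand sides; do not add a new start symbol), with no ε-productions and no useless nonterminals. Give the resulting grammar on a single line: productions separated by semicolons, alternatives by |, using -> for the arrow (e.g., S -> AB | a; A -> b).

S -> d | LD; A -> d; B -> b; C -> XA; D -> XX; E -> SS; L -> BA | LC; X -> b | BE | XB

No ε-productions.
No unit productions to eliminate.
TERM: introduce B -> b, A -> d and substitute in every rule of length ≥2.
BIN: L -> LXA becomes L -> LC, C -> XA; S -> LXX becomes S -> LD, D -> XX; X -> BSS becomes X -> BE, E -> SS.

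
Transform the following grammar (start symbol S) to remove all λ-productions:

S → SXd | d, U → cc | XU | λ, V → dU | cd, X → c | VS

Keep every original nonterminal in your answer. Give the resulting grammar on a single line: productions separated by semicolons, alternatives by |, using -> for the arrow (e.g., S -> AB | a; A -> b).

S -> d | SXd; U -> X | XU | cc; V -> d | cd | dU; X -> c | VS

Nullable set: {U}.
Drop U -> λ.
U -> XU: U nullable, giving X | XU.
V -> dU: U nullable, giving d | dU.
Unchanged (no nullable symbols): S -> SXd; S -> d; U -> cc; V -> cd; X -> VS; X -> c.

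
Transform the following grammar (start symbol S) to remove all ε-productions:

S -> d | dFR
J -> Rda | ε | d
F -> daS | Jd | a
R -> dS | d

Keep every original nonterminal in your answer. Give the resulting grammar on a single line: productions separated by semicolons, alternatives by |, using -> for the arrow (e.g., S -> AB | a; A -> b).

Nullable set: {J}.
F -> Jd: J nullable, giving Jd | d.
Drop J -> ε.
Unchanged (no nullable symbols): S -> d; S -> dFR; F -> a; F -> daS; J -> Rda; J -> d; R -> d; R -> dS.

S -> d | dFR; F -> a | d | Jd | daS; J -> d | Rda; R -> d | dS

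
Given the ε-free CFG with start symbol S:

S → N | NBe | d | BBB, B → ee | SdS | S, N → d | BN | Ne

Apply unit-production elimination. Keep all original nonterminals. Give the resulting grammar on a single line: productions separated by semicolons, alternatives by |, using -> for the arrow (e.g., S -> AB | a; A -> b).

Unit productions: B->S, S->N.
Unit pairs (A ⇒* B via units): (B,N), (B,S), (S,N).
S: inherits non-unit rules of {N, S} → BBB | BN | NBe | Ne | d.
B: inherits non-unit rules of {B, N, S} → BBB | BN | NBe | Ne | SdS | d | ee.
N: inherits non-unit rules of {N} → BN | Ne | d.

S -> d | BN | Ne | BBB | NBe; B -> d | BN | Ne | ee | BBB | NBe | SdS; N -> d | BN | Ne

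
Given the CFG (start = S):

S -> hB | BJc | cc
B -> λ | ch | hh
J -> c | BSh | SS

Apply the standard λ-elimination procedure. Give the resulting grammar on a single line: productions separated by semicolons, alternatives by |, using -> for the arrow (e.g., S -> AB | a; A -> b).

S -> h | Jc | cc | hB | BJc; B -> ch | hh; J -> c | SS | Sh | BSh

Nullable set: {B}.
S -> BJc: B nullable, giving BJc | Jc.
S -> hB: B nullable, giving h | hB.
Drop B -> λ.
J -> BSh: B nullable, giving BSh | Sh.
Unchanged (no nullable symbols): S -> cc; B -> ch; B -> hh; J -> SS; J -> c.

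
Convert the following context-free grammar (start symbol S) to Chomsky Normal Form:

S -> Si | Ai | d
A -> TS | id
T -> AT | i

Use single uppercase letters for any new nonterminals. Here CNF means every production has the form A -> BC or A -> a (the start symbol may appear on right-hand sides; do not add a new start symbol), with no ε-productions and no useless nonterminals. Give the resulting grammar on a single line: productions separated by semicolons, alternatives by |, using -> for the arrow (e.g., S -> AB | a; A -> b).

S -> d | AB | SB; A -> BC | TS; B -> i; C -> d; T -> i | AT

No ε-productions.
No unit productions to eliminate.
TERM: introduce C -> d, B -> i and substitute in every rule of length ≥2.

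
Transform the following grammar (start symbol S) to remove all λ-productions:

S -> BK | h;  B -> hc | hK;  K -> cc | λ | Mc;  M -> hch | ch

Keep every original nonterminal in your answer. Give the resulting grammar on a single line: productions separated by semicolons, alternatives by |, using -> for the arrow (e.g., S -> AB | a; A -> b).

Nullable set: {K}.
S -> BK: K nullable, giving B | BK.
B -> hK: K nullable, giving h | hK.
Drop K -> λ.
Unchanged (no nullable symbols): S -> h; B -> hc; K -> Mc; K -> cc; M -> ch; M -> hch.

S -> B | h | BK; B -> h | hK | hc; K -> Mc | cc; M -> ch | hch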